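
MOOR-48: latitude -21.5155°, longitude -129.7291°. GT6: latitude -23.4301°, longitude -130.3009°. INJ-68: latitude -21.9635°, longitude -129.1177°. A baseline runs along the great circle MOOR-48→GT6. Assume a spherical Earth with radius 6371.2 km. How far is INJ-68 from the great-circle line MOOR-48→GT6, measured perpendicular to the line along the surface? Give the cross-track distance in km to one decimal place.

δ₁₃ = central angle MOOR-48→INJ-68 = 0.012625 rad  (haversine)
θ₁₃ = bearing MOOR-48→INJ-68 = 128.381°,  θ₁₂ = bearing MOOR-48→GT6 = 195.320°
dₓₜ = R·arcsin(sin δ₁₃ · sin(θ₁₃ − θ₁₂)) = 6371.2·arcsin(0.01262·sin(-66.939°)) = -74.007 km
|dₓₜ| = 74.007 km

74.0 km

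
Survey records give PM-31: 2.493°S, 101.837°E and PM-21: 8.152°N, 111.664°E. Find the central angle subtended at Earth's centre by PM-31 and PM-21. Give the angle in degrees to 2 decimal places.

14.47°

Δφ = 10.6450°,  Δλ = 9.8270°
a = sin²(Δφ/2) + cos φ₁ cos φ₂ sin²(Δλ/2) = 0.015860
c = 2·arcsin(√a) = 0.252543 rad = 14.4696°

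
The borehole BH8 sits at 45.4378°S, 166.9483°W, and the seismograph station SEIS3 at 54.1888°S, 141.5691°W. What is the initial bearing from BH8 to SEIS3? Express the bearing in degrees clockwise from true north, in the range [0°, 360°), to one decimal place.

127.5°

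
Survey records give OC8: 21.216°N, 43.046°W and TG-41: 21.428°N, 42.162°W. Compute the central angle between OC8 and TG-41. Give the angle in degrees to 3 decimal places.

0.850°

Δφ = 0.2120°,  Δλ = 0.8840°
a = sin²(Δφ/2) + cos φ₁ cos φ₂ sin²(Δλ/2) = 0.000055
c = 2·arcsin(√a) = 0.014841 rad = 0.8503°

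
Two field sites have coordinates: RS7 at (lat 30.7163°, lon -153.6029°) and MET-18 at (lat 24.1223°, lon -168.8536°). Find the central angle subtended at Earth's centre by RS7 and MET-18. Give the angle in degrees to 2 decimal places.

Δφ = -6.5940°,  Δλ = -15.2507°
a = sin²(Δφ/2) + cos φ₁ cos φ₂ sin²(Δλ/2) = 0.017123
c = 2·arcsin(√a) = 0.262465 rad = 15.0382°

15.04°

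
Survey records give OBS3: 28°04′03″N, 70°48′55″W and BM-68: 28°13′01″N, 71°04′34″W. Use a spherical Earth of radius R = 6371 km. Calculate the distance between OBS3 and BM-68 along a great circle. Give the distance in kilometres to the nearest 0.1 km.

30.5 km

OBS3: φ = +28.06750°, λ = -70.81528°
BM-68: φ = +28.21694°, λ = -71.07611°
Δφ = 0.1494°,  Δλ = -0.2608°
a = sin²(Δφ/2) + cos φ₁ cos φ₂ sin²(Δλ/2) = 0.000006
c = 2·arcsin(√a) = 0.004787 rad = 0.2743°
d = R·c = 6371 × 0.004787 = 30.5 km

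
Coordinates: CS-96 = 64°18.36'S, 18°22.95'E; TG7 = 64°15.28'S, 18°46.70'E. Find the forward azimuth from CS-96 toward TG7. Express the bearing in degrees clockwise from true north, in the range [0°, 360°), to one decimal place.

73.5°

CS-96: φ = -64.30600°, λ = +18.38250°
TG7: φ = -64.25467°, λ = +18.77833°
Δλ = 0.3958°
y = sin Δλ · cos φ₂ = 0.003001
x = cos φ₁ sin φ₂ − sin φ₁ cos φ₂ cos Δλ = 0.000887
θ = atan2(y, x) = 73.5405° → 73.5405° (mod 360°)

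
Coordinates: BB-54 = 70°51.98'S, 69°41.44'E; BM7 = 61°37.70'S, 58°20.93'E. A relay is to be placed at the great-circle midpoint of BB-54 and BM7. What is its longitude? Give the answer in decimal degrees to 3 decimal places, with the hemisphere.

62.975°E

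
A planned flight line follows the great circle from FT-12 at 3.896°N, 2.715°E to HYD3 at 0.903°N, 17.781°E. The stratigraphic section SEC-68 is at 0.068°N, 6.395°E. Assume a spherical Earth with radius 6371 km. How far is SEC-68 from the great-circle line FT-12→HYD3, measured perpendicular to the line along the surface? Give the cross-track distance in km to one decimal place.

339.9 km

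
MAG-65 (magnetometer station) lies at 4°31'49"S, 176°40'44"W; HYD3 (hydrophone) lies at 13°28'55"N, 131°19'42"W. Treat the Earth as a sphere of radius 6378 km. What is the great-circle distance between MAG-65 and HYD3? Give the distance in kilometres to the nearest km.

MAG-65: φ = -4.53028°, λ = -176.67889°
HYD3: φ = +13.48194°, λ = -131.32833°
Δφ = 18.0122°,  Δλ = 45.3506°
a = sin²(Δφ/2) + cos φ₁ cos φ₂ sin²(Δλ/2) = 0.168574
c = 2·arcsin(√a) = 0.846176 rad = 48.4823°
d = R·c = 6378 × 0.846176 = 5396.9 km

5397 km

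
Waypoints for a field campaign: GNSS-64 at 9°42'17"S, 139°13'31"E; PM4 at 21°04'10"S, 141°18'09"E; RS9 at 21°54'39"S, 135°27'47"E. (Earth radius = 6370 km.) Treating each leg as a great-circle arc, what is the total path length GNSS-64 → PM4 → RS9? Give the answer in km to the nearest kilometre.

GNSS-64: φ = -9.70472°, λ = +139.22528°
PM4: φ = -21.06944°, λ = +141.30250°
RS9: φ = -21.91083°, λ = +135.46306°
GNSS-64→PM4: c = 0.201396 rad, d = 1282.89 km
PM4→RS9: c = 0.095956 rad, d = 611.24 km
Total = 1282.89 + 611.24 = 1894.13 km

1894 km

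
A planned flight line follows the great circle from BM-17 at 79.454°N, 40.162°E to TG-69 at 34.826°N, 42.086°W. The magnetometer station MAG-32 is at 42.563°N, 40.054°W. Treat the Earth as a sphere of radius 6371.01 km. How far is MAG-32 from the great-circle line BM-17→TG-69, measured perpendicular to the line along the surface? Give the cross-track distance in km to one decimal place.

δ₁₃ = central angle BM-17→MAG-32 = 0.812228 rad  (haversine)
θ₁₃ = bearing BM-17→MAG-32 = 270.059°,  θ₁₂ = bearing BM-17→TG-69 = 269.695°
dₓₜ = R·arcsin(sin δ₁₃ · sin(θ₁₃ − θ₁₂)) = 6371.01·arcsin(0.72582·sin(0.364°)) = 29.410 km
|dₓₜ| = 29.410 km

29.4 km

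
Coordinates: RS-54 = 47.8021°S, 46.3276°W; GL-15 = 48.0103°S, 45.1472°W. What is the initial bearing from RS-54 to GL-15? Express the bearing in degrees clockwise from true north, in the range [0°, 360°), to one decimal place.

Δλ = 1.1804°
y = sin Δλ · cos φ₂ = 0.013782
x = cos φ₁ sin φ₂ − sin φ₁ cos φ₂ cos Δλ = -0.003739
θ = atan2(y, x) = 105.1789° → 105.1789° (mod 360°)

105.2°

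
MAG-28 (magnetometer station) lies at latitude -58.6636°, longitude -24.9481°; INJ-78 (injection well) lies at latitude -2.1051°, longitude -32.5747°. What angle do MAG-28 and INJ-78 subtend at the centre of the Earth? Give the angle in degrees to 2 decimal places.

Δφ = 56.5585°,  Δλ = -7.6266°
a = sin²(Δφ/2) + cos φ₁ cos φ₂ sin²(Δλ/2) = 0.226756
c = 2·arcsin(√a) = 0.992632 rad = 56.8736°

56.87°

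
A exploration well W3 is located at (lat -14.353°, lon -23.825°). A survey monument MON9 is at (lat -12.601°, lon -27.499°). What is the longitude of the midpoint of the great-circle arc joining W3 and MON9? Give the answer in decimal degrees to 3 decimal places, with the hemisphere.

25.669°W

Bx = cos φ₂ cos Δλ = 0.973907,  By = cos φ₂ sin Δλ = -0.062536
φₘ = atan2(sin φ₁ + sin φ₂, √((cos φ₁ + Bx)² + By²)) = -13.48368°
λₘ = λ₁ + atan2(By, cos φ₁ + Bx) = -25.66873°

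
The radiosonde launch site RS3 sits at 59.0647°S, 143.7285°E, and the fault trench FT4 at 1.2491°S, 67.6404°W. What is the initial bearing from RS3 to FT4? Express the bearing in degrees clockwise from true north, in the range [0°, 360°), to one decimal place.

145.0°

Δλ = 148.6311°
y = sin Δλ · cos φ₂ = 0.520423
x = cos φ₁ sin φ₂ − sin φ₁ cos φ₂ cos Δλ = -0.743407
θ = atan2(y, x) = 145.0060° → 145.0060° (mod 360°)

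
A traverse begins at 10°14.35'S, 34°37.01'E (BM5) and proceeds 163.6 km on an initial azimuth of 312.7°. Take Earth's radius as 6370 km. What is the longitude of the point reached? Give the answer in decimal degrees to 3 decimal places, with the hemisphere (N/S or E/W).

BM5: φ = -10.23917°, λ = +34.61683°
δ = d/R = 163.6/6370 = 0.025683 rad
φ₂ = arcsin(sin φ₁ cos δ + cos φ₁ sin δ cos θ)
   = arcsin(-0.17776·0.99967 + 0.98407·0.02568·0.67816) = -9.23946°
λ₂ = λ₁ + atan2(sin θ sin δ cos φ₁, cos δ − sin φ₁ sin φ₂) = 33.52123°

33.521°E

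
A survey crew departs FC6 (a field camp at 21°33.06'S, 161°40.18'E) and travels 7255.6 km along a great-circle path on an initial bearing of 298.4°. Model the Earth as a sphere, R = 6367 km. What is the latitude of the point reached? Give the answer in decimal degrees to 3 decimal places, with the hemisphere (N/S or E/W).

14.379°N

FC6: φ = -21.55100°, λ = +161.66967°
δ = d/R = 7255.6/6367 = 1.139563 rad
φ₂ = arcsin(sin φ₁ cos δ + cos φ₁ sin δ cos θ)
   = arcsin(-0.36733·0.41799 + 0.93009·0.90845·0.47562) = 14.37898°
λ₂ = λ₁ + atan2(sin θ sin δ cos φ₁, cos δ − sin φ₁ sin φ₂) = 106.08522°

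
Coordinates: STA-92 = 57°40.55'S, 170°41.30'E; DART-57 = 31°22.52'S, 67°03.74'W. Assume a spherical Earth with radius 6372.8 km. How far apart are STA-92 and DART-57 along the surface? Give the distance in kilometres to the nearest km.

8751 km

STA-92: φ = -57.67583°, λ = +170.68833°
DART-57: φ = -31.37533°, λ = -67.06233°
Δφ = 26.3005°,  Δλ = 122.2493°
a = sin²(Δφ/2) + cos φ₁ cos φ₂ sin²(Δλ/2) = 0.401820
c = 2·arcsin(√a) = 1.373152 rad = 78.6758°
d = R·c = 6372.8 × 1.373152 = 8750.8 km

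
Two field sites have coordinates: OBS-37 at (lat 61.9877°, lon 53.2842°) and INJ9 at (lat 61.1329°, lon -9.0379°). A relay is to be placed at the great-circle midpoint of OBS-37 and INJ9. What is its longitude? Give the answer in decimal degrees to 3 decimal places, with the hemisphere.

Bx = cos φ₂ cos Δλ = 0.224251,  By = cos φ₂ sin Δλ = -0.427537
φₘ = atan2(sin φ₁ + sin φ₂, √((cos φ₁ + Bx)² + By²)) = 65.13385°
λₘ = λ₁ + atan2(By, cos φ₁ + Bx) = 21.64596°

21.646°E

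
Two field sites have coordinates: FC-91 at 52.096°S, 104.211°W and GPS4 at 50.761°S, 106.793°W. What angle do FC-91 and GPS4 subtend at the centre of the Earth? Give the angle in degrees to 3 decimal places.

2.091°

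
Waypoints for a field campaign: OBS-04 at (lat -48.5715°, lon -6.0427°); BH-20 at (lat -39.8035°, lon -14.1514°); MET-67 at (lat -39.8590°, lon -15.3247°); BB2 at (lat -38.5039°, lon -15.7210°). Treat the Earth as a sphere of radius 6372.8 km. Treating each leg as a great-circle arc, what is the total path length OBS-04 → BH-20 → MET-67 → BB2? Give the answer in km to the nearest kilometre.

OBS-04→BH-20: c = 0.183388 rad, d = 1168.70 km
BH-20→MET-67: c = 0.015755 rad, d = 100.41 km
MET-67→BB2: c = 0.024251 rad, d = 154.55 km
Total = 1168.70 + 100.41 + 154.55 = 1423.65 km

1424 km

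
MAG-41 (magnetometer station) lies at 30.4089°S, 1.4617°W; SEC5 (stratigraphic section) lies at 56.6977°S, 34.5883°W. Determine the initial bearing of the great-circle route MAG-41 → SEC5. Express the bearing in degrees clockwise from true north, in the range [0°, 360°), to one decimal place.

211.6°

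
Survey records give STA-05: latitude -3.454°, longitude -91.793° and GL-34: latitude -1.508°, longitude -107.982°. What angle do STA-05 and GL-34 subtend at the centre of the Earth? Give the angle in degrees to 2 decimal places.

Δφ = 1.9460°,  Δλ = -16.1890°
a = sin²(Δφ/2) + cos φ₁ cos φ₂ sin²(Δλ/2) = 0.020072
c = 2·arcsin(√a) = 0.284307 rad = 16.2896°

16.29°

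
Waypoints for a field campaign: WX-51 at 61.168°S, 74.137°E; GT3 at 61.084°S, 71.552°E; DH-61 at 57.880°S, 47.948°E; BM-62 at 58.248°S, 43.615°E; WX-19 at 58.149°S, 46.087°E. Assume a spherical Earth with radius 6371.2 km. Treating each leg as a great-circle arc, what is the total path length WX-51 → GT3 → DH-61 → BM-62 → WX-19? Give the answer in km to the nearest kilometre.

WX-51→GT3: c = 0.021834 rad, d = 139.11 km
GT3→DH-61: c = 0.215229 rad, d = 1371.27 km
DH-61→BM-62: c = 0.040509 rad, d = 258.09 km
BM-62→WX-19: c = 0.022800 rad, d = 145.27 km
Total = 139.11 + 1371.27 + 258.09 + 145.27 = 1913.73 km

1914 km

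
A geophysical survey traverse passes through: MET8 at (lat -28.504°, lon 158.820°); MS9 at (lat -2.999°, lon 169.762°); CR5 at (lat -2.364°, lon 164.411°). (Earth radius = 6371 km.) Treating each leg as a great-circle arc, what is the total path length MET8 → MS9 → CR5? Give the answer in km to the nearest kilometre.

3662 km

MET8→MS9: c = 0.480869 rad, d = 3063.62 km
MS9→CR5: c = 0.093946 rad, d = 598.53 km
Total = 3063.62 + 598.53 = 3662.15 km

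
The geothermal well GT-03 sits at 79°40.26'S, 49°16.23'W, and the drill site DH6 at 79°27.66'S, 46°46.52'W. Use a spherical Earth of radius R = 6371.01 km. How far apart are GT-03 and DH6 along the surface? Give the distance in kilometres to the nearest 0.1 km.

GT-03: φ = -79.67100°, λ = -49.27050°
DH6: φ = -79.46100°, λ = -46.77533°
Δφ = 0.2100°,  Δλ = 2.4952°
a = sin²(Δφ/2) + cos φ₁ cos φ₂ sin²(Δλ/2) = 0.000019
c = 2·arcsin(√a) = 0.008696 rad = 0.4982°
d = R·c = 6371.01 × 0.008696 = 55.4 km

55.4 km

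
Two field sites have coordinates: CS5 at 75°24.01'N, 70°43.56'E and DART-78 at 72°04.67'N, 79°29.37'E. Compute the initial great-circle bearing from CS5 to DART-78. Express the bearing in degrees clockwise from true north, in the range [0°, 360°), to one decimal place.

139.3°

CS5: φ = +75.40017°, λ = +70.72600°
DART-78: φ = +72.07783°, λ = +79.48950°
Δλ = 8.7635°
y = sin Δλ · cos φ₂ = 0.046884
x = cos φ₁ sin φ₂ − sin φ₁ cos φ₂ cos Δλ = -0.054477
θ = atan2(y, x) = 139.2840° → 139.2840° (mod 360°)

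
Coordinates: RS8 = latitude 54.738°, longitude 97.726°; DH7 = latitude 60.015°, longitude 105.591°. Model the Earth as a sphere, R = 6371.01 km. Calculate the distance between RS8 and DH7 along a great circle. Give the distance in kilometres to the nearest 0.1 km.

Δφ = 5.2770°,  Δλ = 7.8650°
a = sin²(Δφ/2) + cos φ₁ cos φ₂ sin²(Δλ/2) = 0.003476
c = 2·arcsin(√a) = 0.117987 rad = 6.7602°
d = R·c = 6371.01 × 0.117987 = 751.7 km

751.7 km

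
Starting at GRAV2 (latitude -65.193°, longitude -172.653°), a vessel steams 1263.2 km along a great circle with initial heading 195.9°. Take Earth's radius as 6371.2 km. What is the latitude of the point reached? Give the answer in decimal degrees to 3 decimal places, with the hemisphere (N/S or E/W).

75.795°S

δ = d/R = 1263.2/6371.2 = 0.198267 rad
φ₂ = arcsin(sin φ₁ cos δ + cos φ₁ sin δ cos θ)
   = arcsin(-0.90773·0.98041 + 0.41956·0.19697·-0.96174) = -75.79482°
λ₂ = λ₁ + atan2(sin θ sin δ cos φ₁, cos δ − sin φ₁ sin φ₂) = 174.64394°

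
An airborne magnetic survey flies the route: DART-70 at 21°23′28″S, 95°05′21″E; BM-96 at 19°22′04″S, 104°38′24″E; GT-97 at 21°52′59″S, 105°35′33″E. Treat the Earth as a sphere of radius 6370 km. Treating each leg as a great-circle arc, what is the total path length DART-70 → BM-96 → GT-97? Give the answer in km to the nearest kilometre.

DART-70: φ = -21.39111°, λ = +95.08917°
BM-96: φ = -19.36778°, λ = +104.64000°
GT-97: φ = -21.88306°, λ = +105.59250°
DART-70→BM-96: c = 0.160168 rad, d = 1020.27 km
BM-96→GT-97: c = 0.046575 rad, d = 296.68 km
Total = 1020.27 + 296.68 = 1316.95 km

1317 km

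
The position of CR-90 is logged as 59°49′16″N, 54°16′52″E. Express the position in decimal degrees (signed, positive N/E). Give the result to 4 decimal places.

+59.8211°, +54.2811°

lat: 59.8211° N → +59.8211°
lon: 54.2811° E → +54.2811°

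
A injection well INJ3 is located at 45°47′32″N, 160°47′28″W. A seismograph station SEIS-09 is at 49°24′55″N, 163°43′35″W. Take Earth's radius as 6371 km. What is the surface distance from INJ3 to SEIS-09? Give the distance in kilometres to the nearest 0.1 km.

459.0 km

INJ3: φ = +45.79222°, λ = -160.79111°
SEIS-09: φ = +49.41528°, λ = -163.72639°
Δφ = 3.6231°,  Δλ = -2.9353°
a = sin²(Δφ/2) + cos φ₁ cos φ₂ sin²(Δλ/2) = 0.001297
c = 2·arcsin(√a) = 0.072040 rad = 4.1276°
d = R·c = 6371 × 0.072040 = 459.0 km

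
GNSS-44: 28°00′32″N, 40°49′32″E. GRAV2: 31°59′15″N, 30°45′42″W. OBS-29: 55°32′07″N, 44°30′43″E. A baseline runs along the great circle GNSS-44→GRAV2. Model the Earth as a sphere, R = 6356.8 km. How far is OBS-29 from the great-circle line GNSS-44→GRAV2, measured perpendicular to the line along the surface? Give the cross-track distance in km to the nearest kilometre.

GNSS-44: φ = +28.00889°, λ = +40.82556°
GRAV2: φ = +31.98750°, λ = -30.76167°
OBS-29: φ = +55.53528°, λ = +44.51194°
δ₁₃ = central angle GNSS-44→OBS-29 = 0.482658 rad  (haversine)
θ₁₃ = bearing GNSS-44→OBS-29 = 4.496°,  θ₁₂ = bearing GNSS-44→GRAV2 = 293.017°
dₓₜ = R·arcsin(sin δ₁₃ · sin(θ₁₃ − θ₁₂)) = 6356.8·arcsin(0.46414·sin(-288.521°)) = 2896.829 km
|dₓₜ| = 2896.829 km

2897 km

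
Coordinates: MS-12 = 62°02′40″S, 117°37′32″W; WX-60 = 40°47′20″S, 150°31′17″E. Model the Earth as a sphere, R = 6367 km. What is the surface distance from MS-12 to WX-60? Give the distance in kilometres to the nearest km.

6174 km

MS-12: φ = -62.04444°, λ = -117.62556°
WX-60: φ = -40.78889°, λ = +150.52139°
Δφ = 21.2556°,  Δλ = -91.8531°
a = sin²(Δφ/2) + cos φ₁ cos φ₂ sin²(Δλ/2) = 0.217216
c = 2·arcsin(√a) = 0.969675 rad = 55.5583°
d = R·c = 6367 × 0.969675 = 6173.9 km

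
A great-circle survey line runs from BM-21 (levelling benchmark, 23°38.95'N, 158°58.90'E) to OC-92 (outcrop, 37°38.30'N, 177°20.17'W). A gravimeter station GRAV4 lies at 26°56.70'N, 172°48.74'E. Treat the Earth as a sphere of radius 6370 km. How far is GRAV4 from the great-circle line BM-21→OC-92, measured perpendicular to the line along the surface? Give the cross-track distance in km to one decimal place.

BM-21: φ = +23.64917°, λ = +158.98167°
OC-92: φ = +37.63833°, λ = -177.33617°
GRAV4: φ = +26.94500°, λ = +172.81233°
δ₁₃ = central angle BM-21→GRAV4 = 0.225553 rad  (haversine)
θ₁₃ = bearing BM-21→GRAV4 = 72.337°,  θ₁₂ = bearing BM-21→OC-92 = 49.832°
dₓₜ = R·arcsin(sin δ₁₃ · sin(θ₁₃ − θ₁₂)) = 6370·arcsin(0.22365·sin(22.505°)) = 545.964 km
|dₓₜ| = 545.964 km

546.0 km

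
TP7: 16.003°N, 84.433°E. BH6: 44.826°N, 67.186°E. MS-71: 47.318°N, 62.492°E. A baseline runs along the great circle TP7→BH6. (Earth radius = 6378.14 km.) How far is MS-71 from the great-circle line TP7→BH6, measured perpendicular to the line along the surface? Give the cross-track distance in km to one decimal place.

δ₁₃ = central angle TP7→MS-71 = 0.631534 rad  (haversine)
θ₁₃ = bearing TP7→MS-71 = 334.592°,  θ₁₂ = bearing TP7→BH6 = 336.811°
dₓₜ = R·arcsin(sin δ₁₃ · sin(θ₁₃ − θ₁₂)) = 6378.14·arcsin(0.59038·sin(-2.219°)) = -145.803 km
|dₓₜ| = 145.803 km

145.8 km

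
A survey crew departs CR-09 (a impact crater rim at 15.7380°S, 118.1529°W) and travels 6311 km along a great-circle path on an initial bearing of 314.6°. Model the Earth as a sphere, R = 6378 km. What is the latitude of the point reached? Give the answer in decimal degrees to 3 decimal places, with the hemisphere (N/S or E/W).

δ = d/R = 6311/6378 = 0.989495 rad
φ₂ = arcsin(sin φ₁ cos δ + cos φ₁ sin δ cos θ)
   = arcsin(-0.27124·0.54911 + 0.96251·0.83575·0.70215) = 24.57502°
λ₂ = λ₁ + atan2(sin θ sin δ cos φ₁, cos δ − sin φ₁ sin φ₂) = -159.02308°

24.575°N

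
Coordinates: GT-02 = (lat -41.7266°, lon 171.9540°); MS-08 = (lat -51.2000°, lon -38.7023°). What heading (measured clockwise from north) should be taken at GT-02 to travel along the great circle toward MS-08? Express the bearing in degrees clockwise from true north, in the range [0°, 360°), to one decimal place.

Δλ = 149.3437°
y = sin Δλ · cos φ₂ = 0.319497
x = cos φ₁ sin φ₂ − sin φ₁ cos φ₂ cos Δλ = -0.940409
θ = atan2(y, x) = 161.2352° → 161.2352° (mod 360°)

161.2°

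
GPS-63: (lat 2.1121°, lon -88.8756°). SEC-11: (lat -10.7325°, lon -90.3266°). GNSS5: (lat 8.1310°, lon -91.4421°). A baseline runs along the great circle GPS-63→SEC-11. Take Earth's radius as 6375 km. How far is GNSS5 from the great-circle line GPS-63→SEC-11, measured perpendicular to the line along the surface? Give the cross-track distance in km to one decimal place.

355.4 km

δ₁₃ = central angle GPS-63→GNSS5 = 0.114123 rad  (haversine)
θ₁₃ = bearing GPS-63→GNSS5 = 337.091°,  θ₁₂ = bearing GPS-63→SEC-11 = 186.386°
dₓₜ = R·arcsin(sin δ₁₃ · sin(θ₁₃ − θ₁₂)) = 6375·arcsin(0.11388·sin(150.705°)) = 355.401 km
|dₓₜ| = 355.401 km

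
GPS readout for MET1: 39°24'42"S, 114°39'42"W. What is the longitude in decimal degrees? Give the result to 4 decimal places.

114.6617°W

114° + 39′/60 + 42″/3600 = 114 + 0.65000 + 0.01167 = 114.6617°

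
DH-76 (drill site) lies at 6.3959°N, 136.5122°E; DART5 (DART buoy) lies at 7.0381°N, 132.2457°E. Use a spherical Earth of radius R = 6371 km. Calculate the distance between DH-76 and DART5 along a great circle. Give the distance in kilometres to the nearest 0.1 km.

476.5 km

Δφ = 0.6422°,  Δλ = -4.2665°
a = sin²(Δφ/2) + cos φ₁ cos φ₂ sin²(Δλ/2) = 0.001398
c = 2·arcsin(√a) = 0.074797 rad = 4.2856°
d = R·c = 6371 × 0.074797 = 476.5 km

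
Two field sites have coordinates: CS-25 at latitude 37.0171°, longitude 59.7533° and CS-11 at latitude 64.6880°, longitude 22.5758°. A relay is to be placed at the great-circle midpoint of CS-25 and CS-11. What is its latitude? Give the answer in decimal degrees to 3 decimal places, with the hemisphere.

Bx = cos φ₂ cos Δλ = 0.340656,  By = cos φ₂ sin Δλ = -0.258361
φₘ = atan2(sin φ₁ + sin φ₂, √((cos φ₁ + Bx)² + By²)) = 52.20394°
λₘ = λ₁ + atan2(By, cos φ₁ + Bx) = 46.97429°

52.204°N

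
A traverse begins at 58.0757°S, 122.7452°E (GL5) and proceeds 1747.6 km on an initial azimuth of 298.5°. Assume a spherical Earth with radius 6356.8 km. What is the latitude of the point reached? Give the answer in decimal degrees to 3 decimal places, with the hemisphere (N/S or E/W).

δ = d/R = 1747.6/6356.8 = 0.274918 rad
φ₂ = arcsin(sin φ₁ cos δ + cos φ₁ sin δ cos θ)
   = arcsin(-0.84875·0.96245 + 0.52880·0.27147·0.47716) = -48.45005°
λ₂ = λ₁ + atan2(sin θ sin δ cos φ₁, cos δ − sin φ₁ sin φ₂) = 101.66420°

48.450°S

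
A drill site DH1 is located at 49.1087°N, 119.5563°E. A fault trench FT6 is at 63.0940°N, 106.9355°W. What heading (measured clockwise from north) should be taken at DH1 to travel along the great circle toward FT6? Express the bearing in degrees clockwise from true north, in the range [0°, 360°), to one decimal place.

21.8°

Δλ = 133.5082°
y = sin Δλ · cos φ₂ = 0.328208
x = cos φ₁ sin φ₂ − sin φ₁ cos φ₂ cos Δλ = 0.819278
θ = atan2(y, x) = 21.8313° → 21.8313° (mod 360°)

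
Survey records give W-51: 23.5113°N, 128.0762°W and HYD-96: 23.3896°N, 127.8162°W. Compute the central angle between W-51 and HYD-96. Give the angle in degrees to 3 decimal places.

0.268°

Δφ = -0.1217°,  Δλ = 0.2600°
a = sin²(Δφ/2) + cos φ₁ cos φ₂ sin²(Δλ/2) = 0.000005
c = 2·arcsin(√a) = 0.004674 rad = 0.2678°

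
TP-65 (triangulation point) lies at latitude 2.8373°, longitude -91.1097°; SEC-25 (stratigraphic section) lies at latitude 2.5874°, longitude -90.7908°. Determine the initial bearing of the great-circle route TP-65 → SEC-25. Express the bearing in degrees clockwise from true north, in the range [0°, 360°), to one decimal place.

Δλ = 0.3189°
y = sin Δλ · cos φ₂ = 0.005560
x = cos φ₁ sin φ₂ − sin φ₁ cos φ₂ cos Δλ = -0.004361
θ = atan2(y, x) = 128.1069° → 128.1069° (mod 360°)

128.1°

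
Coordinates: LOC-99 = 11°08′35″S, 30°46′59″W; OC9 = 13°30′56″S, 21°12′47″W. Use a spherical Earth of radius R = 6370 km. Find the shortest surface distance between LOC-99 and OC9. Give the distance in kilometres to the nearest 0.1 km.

LOC-99: φ = -11.14306°, λ = -30.78306°
OC9: φ = -13.51556°, λ = -21.21306°
Δφ = -2.3725°,  Δλ = 9.5700°
a = sin²(Δφ/2) + cos φ₁ cos φ₂ sin²(Δλ/2) = 0.007067
c = 2·arcsin(√a) = 0.168326 rad = 9.6444°
d = R·c = 6370 × 0.168326 = 1072.2 km

1072.2 km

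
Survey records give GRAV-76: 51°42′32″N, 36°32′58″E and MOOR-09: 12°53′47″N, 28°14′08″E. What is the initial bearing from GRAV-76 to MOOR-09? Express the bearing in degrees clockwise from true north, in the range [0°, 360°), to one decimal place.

192.8°

GRAV-76: φ = +51.70889°, λ = +36.54944°
MOOR-09: φ = +12.89639°, λ = +28.23556°
Δλ = -8.3139°
y = sin Δλ · cos φ₂ = -0.140949
x = cos φ₁ sin φ₂ − sin φ₁ cos φ₂ cos Δλ = -0.618733
θ = atan2(y, x) = -167.1669° → 192.8331° (mod 360°)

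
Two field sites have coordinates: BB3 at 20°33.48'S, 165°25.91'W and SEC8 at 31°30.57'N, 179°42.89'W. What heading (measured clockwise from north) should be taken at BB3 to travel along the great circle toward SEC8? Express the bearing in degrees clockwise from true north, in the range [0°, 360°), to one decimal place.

344.9°

BB3: φ = -20.55800°, λ = -165.43183°
SEC8: φ = +31.50950°, λ = -179.71483°
Δλ = -14.2830°
y = sin Δλ · cos φ₂ = -0.210335
x = cos φ₁ sin φ₂ − sin φ₁ cos φ₂ cos Δλ = 0.779481
θ = atan2(y, x) = -15.1010° → 344.8990° (mod 360°)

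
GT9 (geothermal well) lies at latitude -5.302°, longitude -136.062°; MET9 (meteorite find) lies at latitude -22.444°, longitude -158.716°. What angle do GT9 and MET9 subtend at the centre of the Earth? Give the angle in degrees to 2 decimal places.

27.80°

Δφ = -17.1420°,  Δλ = -22.6540°
a = sin²(Δφ/2) + cos φ₁ cos φ₂ sin²(Δλ/2) = 0.057713
c = 2·arcsin(√a) = 0.485217 rad = 27.8009°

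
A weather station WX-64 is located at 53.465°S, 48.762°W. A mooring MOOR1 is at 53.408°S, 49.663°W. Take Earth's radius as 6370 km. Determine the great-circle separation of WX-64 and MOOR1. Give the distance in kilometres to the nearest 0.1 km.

60.0 km

Δφ = 0.0570°,  Δλ = -0.9010°
a = sin²(Δφ/2) + cos φ₁ cos φ₂ sin²(Δλ/2) = 0.000022
c = 2·arcsin(√a) = 0.009420 rad = 0.5398°
d = R·c = 6370 × 0.009420 = 60.0 km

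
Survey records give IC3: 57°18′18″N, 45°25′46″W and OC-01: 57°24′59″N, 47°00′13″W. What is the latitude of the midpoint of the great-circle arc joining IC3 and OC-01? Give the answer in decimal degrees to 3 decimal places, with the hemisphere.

IC3: φ = +57.30500°, λ = -45.42944°
OC-01: φ = +57.41639°, λ = -47.00361°
Bx = cos φ₂ cos Δλ = 0.538327,  By = cos φ₂ sin Δλ = -0.014794
φₘ = atan2(sin φ₁ + sin φ₂, √((cos φ₁ + Bx)² + By²)) = 57.36315°
λₘ = λ₁ + atan2(By, cos φ₁ + Bx) = -46.21533°

57.363°N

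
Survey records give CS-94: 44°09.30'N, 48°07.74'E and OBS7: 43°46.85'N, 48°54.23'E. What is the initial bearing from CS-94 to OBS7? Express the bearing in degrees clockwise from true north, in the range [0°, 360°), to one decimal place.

123.6°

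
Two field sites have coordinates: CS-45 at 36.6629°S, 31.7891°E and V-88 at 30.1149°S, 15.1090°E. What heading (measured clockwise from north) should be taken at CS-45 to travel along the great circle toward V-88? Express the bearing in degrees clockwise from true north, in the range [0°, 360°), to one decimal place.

290.4°

Δλ = -16.6801°
y = sin Δλ · cos φ₂ = -0.248285
x = cos φ₁ sin φ₂ − sin φ₁ cos φ₂ cos Δλ = 0.092302
θ = atan2(y, x) = -69.6070° → 290.3930° (mod 360°)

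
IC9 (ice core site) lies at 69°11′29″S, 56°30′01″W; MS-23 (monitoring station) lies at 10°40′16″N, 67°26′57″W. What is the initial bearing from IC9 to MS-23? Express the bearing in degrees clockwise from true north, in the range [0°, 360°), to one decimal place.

IC9: φ = -69.19139°, λ = -56.50028°
MS-23: φ = +10.67111°, λ = -67.44917°
Δλ = -10.9489°
y = sin Δλ · cos φ₂ = -0.186649
x = cos φ₁ sin φ₂ − sin φ₁ cos φ₂ cos Δλ = 0.967667
θ = atan2(y, x) = -10.9174° → 349.0826° (mod 360°)

349.1°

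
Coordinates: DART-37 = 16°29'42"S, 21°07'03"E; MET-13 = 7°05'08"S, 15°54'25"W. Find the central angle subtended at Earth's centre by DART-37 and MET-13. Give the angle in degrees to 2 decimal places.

37.37°

DART-37: φ = -16.49500°, λ = +21.11750°
MET-13: φ = -7.08556°, λ = -15.90694°
Δφ = 9.4094°,  Δλ = -37.0244°
a = sin²(Δφ/2) + cos φ₁ cos φ₂ sin²(Δλ/2) = 0.102651
c = 2·arcsin(√a) = 0.652286 rad = 37.3732°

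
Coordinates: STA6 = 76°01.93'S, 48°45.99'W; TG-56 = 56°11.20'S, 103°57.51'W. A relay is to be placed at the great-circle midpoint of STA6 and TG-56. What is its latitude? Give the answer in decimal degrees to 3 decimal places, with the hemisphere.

68.158°S

STA6: φ = -76.03217°, λ = -48.76650°
TG-56: φ = -56.18667°, λ = -103.95850°
Bx = cos φ₂ cos Δλ = 0.317660,  By = cos φ₂ sin Δλ = -0.456916
φₘ = atan2(sin φ₁ + sin φ₂, √((cos φ₁ + Bx)² + By²)) = -68.15767°
λₘ = λ₁ + atan2(By, cos φ₁ + Bx) = -88.02658°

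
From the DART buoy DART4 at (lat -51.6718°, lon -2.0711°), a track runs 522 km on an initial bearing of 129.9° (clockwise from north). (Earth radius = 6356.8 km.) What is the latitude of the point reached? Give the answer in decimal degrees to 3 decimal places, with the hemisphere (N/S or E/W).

δ = d/R = 522/6356.8 = 0.082117 rad
φ₂ = arcsin(sin φ₁ cos δ + cos φ₁ sin δ cos θ)
   = arcsin(-0.78447·0.99663 + 0.62017·0.08202·-0.64145) = -54.53376°
λ₂ = λ₁ + atan2(sin θ sin δ cos φ₁, cos δ − sin φ₁ sin φ₂) = 4.15499°

54.534°S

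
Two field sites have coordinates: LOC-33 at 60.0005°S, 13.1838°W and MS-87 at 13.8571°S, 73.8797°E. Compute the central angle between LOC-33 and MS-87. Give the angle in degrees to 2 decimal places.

76.57°

Δφ = 46.1434°,  Δλ = 87.0635°
a = sin²(Δφ/2) + cos φ₁ cos φ₂ sin²(Δλ/2) = 0.383858
c = 2·arcsin(√a) = 1.336371 rad = 76.5684°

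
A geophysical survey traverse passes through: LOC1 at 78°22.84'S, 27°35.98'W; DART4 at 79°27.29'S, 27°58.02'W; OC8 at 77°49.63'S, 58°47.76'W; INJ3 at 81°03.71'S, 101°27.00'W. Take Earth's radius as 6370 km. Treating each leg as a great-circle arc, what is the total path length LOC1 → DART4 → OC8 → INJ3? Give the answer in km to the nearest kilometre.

LOC1: φ = -78.38067°, λ = -27.59967°
DART4: φ = -79.45483°, λ = -27.96700°
OC8: φ = -77.82717°, λ = -58.79600°
INJ3: φ = -81.06183°, λ = -101.45000°
LOC1→DART4: c = 0.018788 rad, d = 119.68 km
DART4→OC8: c = 0.108277 rad, d = 689.72 km
OC8→INJ3: c = 0.143370 rad, d = 913.27 km
Total = 119.68 + 689.72 + 913.27 = 1722.67 km

1723 km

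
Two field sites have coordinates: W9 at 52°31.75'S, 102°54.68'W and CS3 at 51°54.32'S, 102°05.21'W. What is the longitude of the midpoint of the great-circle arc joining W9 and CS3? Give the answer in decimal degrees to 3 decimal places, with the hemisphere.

102.496°W

W9: φ = -52.52917°, λ = -102.91133°
CS3: φ = -51.90533°, λ = -102.08683°
Bx = cos φ₂ cos Δλ = 0.616899,  By = cos φ₂ sin Δλ = 0.008878
φₘ = atan2(sin φ₁ + sin φ₂, √((cos φ₁ + Bx)² + By²)) = -52.21797°
λₘ = λ₁ + atan2(By, cos φ₁ + Bx) = -102.49619°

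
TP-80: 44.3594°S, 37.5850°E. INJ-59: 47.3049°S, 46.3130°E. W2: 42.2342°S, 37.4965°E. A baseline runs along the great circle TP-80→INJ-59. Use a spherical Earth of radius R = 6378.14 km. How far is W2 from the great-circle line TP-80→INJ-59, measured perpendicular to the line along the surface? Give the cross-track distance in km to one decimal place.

203.5 km

δ₁₃ = central angle TP-80→W2 = 0.037109 rad  (haversine)
θ₁₃ = bearing TP-80→W2 = 358.234°,  θ₁₂ = bearing TP-80→INJ-59 = 118.932°
dₓₜ = R·arcsin(sin δ₁₃ · sin(θ₁₃ − θ₁₂)) = 6378.14·arcsin(0.03710·sin(239.302°)) = -203.506 km
|dₓₜ| = 203.506 km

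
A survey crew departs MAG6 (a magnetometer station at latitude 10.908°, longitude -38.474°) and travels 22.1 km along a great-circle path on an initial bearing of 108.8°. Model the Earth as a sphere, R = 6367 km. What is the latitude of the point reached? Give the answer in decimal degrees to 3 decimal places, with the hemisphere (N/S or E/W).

10.844°N

δ = d/R = 22.1/6367 = 0.003471 rad
φ₂ = arcsin(sin φ₁ cos δ + cos φ₁ sin δ cos θ)
   = arcsin(0.18923·0.99999 + 0.98193·0.00347·-0.32227) = 10.84385°
λ₂ = λ₁ + atan2(sin θ sin δ cos φ₁, cos δ − sin φ₁ sin φ₂) = -38.28231°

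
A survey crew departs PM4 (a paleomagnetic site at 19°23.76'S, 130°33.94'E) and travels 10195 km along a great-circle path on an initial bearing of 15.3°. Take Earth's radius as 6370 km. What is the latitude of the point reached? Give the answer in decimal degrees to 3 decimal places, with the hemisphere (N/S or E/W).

66.819°N

PM4: φ = -19.39600°, λ = +130.56567°
δ = d/R = 10195/6370 = 1.600471 rad
φ₂ = arcsin(sin φ₁ cos δ + cos φ₁ sin δ cos θ)
   = arcsin(-0.33210·-0.02967 + 0.94325·0.99956·0.96456) = 66.81924°
λ₂ = λ₁ + atan2(sin θ sin δ cos φ₁, cos δ − sin φ₁ sin φ₂) = 172.63717°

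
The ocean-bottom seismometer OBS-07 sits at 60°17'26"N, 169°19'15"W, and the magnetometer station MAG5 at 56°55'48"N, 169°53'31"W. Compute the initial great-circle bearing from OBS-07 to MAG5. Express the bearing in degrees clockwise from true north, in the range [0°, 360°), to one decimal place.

185.3°

OBS-07: φ = +60.29056°, λ = -169.32083°
MAG5: φ = +56.93000°, λ = -169.89194°
Δλ = -0.5711°
y = sin Δλ · cos φ₂ = -0.005439
x = cos φ₁ sin φ₂ − sin φ₁ cos φ₂ cos Δλ = -0.058596
θ = atan2(y, x) = -174.6969° → 185.3031° (mod 360°)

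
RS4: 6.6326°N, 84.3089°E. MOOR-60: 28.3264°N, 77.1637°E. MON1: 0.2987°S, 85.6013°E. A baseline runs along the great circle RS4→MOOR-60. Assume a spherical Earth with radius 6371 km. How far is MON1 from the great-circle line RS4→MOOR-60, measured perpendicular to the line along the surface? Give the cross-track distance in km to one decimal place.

δ₁₃ = central angle RS4→MON1 = 0.123050 rad  (haversine)
θ₁₃ = bearing RS4→MON1 = 169.411°,  θ₁₂ = bearing RS4→MOOR-60 = 343.534°
dₓₜ = R·arcsin(sin δ₁₃ · sin(θ₁₃ − θ₁₂)) = 6371·arcsin(0.12274·sin(-174.123°)) = -80.077 km
|dₓₜ| = 80.077 km

80.1 km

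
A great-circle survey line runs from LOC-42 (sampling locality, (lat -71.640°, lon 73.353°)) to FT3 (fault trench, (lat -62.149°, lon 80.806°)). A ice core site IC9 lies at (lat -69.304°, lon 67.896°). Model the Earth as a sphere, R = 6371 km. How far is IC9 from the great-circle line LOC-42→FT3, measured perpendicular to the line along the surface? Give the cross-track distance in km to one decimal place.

δ₁₃ = central angle LOC-42→IC9 = 0.051688 rad  (haversine)
θ₁₃ = bearing LOC-42→IC9 = 319.420°,  θ₁₂ = bearing LOC-42→FT3 = 20.609°
dₓₜ = R·arcsin(sin δ₁₃ · sin(θ₁₃ − θ₁₂)) = 6371·arcsin(0.05167·sin(298.811°)) = -288.511 km
|dₓₜ| = 288.511 km

288.5 km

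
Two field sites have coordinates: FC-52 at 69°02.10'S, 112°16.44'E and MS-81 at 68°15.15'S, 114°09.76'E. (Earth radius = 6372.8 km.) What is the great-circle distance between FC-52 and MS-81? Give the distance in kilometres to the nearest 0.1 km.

FC-52: φ = -69.03500°, λ = +112.27400°
MS-81: φ = -68.25250°, λ = +114.16267°
Δφ = 0.7825°,  Δλ = 1.8887°
a = sin²(Δφ/2) + cos φ₁ cos φ₂ sin²(Δλ/2) = 0.000083
c = 2·arcsin(√a) = 0.018181 rad = 1.0417°
d = R·c = 6372.8 × 0.018181 = 115.9 km

115.9 km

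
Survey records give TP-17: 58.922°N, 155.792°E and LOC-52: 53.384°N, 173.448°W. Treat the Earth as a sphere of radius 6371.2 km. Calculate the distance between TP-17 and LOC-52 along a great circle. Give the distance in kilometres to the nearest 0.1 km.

Δφ = -5.5380°,  Δλ = 30.7600°
a = sin²(Δφ/2) + cos φ₁ cos φ₂ sin²(Δλ/2) = 0.023991
c = 2·arcsin(√a) = 0.311034 rad = 17.8209°
d = R·c = 6371.2 × 0.311034 = 1981.7 km

1981.7 km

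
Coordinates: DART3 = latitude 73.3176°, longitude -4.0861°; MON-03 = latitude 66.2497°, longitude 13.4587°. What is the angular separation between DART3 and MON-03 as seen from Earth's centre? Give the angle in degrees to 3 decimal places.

9.241°

Δφ = -7.0679°,  Δλ = 17.5448°
a = sin²(Δφ/2) + cos φ₁ cos φ₂ sin²(Δλ/2) = 0.006489
c = 2·arcsin(√a) = 0.161279 rad = 9.2406°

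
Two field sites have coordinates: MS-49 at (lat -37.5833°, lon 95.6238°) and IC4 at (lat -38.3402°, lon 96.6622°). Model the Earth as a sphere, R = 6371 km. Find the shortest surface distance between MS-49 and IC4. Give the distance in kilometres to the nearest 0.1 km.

124.0 km

Δφ = -0.7569°,  Δλ = 1.0384°
a = sin²(Δφ/2) + cos φ₁ cos φ₂ sin²(Δλ/2) = 0.000095
c = 2·arcsin(√a) = 0.019460 rad = 1.1150°
d = R·c = 6371 × 0.019460 = 124.0 km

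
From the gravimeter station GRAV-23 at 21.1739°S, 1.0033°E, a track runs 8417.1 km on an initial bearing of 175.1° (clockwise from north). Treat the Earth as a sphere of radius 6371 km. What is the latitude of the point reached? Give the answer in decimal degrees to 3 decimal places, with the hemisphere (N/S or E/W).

81.696°S

δ = d/R = 8417.1/6371 = 1.321158 rad
φ₂ = arcsin(sin φ₁ cos δ + cos φ₁ sin δ cos θ)
   = arcsin(-0.36120·0.24705 + 0.93249·0.96900·-0.99635) = -81.69624°
λ₂ = λ₁ + atan2(sin θ sin δ cos φ₁, cos δ − sin φ₁ sin φ₂) = 146.03592°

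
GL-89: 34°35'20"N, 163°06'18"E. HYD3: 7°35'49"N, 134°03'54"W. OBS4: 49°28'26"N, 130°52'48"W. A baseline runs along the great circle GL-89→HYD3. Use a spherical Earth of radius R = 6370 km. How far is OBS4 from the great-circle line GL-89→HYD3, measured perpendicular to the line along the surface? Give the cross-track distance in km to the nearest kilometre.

GL-89: φ = +34.58889°, λ = +163.10500°
HYD3: φ = +7.59694°, λ = -134.06500°
OBS4: φ = +49.47389°, λ = -130.88000°
δ₁₃ = central angle GL-89→OBS4 = 0.864587 rad  (haversine)
θ₁₃ = bearing GL-89→OBS4 = 51.290°,  θ₁₂ = bearing GL-89→HYD3 = 99.534°
dₓₜ = R·arcsin(sin δ₁₃ · sin(θ₁₃ − θ₁₂)) = 6370·arcsin(0.76083·sin(-48.245°)) = -3844.647 km
|dₓₜ| = 3844.647 km

3845 km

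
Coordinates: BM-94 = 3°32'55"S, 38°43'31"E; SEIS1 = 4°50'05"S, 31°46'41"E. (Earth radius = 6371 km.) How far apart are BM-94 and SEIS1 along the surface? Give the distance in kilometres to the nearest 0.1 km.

783.6 km

BM-94: φ = -3.54861°, λ = +38.72528°
SEIS1: φ = -4.83472°, λ = +31.77806°
Δφ = -1.2861°,  Δλ = -6.9472°
a = sin²(Δφ/2) + cos φ₁ cos φ₂ sin²(Δλ/2) = 0.003777
c = 2·arcsin(√a) = 0.122990 rad = 7.0468°
d = R·c = 6371 × 0.122990 = 783.6 km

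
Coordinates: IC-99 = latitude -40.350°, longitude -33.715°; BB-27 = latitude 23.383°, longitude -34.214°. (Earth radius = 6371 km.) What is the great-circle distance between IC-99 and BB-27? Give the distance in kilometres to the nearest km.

Δφ = 63.7330°,  Δλ = -0.4990°
a = sin²(Δφ/2) + cos φ₁ cos φ₂ sin²(Δλ/2) = 0.278736
c = 2·arcsin(√a) = 1.112380 rad = 63.7347°
d = R·c = 6371 × 1.112380 = 7087.0 km

7087 km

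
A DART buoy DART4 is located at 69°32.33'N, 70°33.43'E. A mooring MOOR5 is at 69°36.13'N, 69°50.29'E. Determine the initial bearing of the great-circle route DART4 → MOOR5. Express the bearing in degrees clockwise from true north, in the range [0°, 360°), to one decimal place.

DART4: φ = +69.53883°, λ = +70.55717°
MOOR5: φ = +69.60217°, λ = +69.83817°
Δλ = -0.7190°
y = sin Δλ · cos φ₂ = -0.004374
x = cos φ₁ sin φ₂ − sin φ₁ cos φ₂ cos Δλ = 0.001131
θ = atan2(y, x) = -75.5002° → 284.4998° (mod 360°)

284.5°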